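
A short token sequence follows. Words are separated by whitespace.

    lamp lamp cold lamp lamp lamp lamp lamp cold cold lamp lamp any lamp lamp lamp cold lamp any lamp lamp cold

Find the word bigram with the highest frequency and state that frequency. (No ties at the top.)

Bigram frequencies (highest first):
  lamp lamp: 9
  lamp cold: 4
  cold lamp: 3
  lamp any: 2
  any lamp: 2
  cold cold: 1

"lamp lamp", 9 times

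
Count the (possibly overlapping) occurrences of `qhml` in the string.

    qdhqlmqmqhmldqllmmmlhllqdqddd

1

Sliding a length-4 window over the 29 characters (26 positions):
  position 9–12: qhml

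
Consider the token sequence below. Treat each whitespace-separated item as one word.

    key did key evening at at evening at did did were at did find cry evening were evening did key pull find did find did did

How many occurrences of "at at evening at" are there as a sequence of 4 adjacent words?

1

Scanning the 23 overlapping 4-gram windows for "at at evening at":
  position 5–8: at at evening at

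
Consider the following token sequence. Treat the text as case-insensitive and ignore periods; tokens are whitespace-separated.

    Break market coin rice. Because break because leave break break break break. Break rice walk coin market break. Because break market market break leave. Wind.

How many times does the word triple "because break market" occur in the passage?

1

Scanning the 23 overlapping trigram windows for "because break market":
  position 19–21: because break market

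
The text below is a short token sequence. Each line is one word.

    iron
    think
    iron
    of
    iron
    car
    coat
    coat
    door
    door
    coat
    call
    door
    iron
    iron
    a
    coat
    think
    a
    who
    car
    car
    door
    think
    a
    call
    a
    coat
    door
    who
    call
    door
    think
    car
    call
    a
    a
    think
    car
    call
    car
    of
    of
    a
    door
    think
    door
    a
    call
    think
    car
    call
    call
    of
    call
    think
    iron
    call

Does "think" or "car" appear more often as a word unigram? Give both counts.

"think" (8 vs 7)

"think": 8 occurrences
"car": 7 occurrences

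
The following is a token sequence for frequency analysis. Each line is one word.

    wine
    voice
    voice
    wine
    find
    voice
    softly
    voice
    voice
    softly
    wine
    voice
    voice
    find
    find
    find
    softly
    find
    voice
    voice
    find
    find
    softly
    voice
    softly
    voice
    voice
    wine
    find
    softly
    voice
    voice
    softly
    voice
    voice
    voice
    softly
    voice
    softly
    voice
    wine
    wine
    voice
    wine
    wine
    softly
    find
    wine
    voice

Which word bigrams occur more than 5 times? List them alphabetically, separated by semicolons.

softly voice; voice softly; voice voice

Bigram counts meeting the condition (more than 5 times):
  softly voice: 7
  voice softly: 6
  voice voice: 8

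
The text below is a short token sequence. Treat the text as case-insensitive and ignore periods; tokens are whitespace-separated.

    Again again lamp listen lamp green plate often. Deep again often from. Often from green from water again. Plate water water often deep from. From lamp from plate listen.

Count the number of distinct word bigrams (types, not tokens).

29 tokens → 28 bigram windows in total.
Repeated bigrams (each contributes count−1 duplicates):
  often deep: 2
  often from: 2
2 duplicate windows → 28 − 2 = 26 distinct.

26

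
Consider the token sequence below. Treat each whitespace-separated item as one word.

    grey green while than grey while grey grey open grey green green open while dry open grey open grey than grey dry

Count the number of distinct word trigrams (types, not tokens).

22 tokens → 20 trigram windows in total.
Repeated trigrams (each contributes count−1 duplicates):
  grey open grey: 2
1 duplicate windows → 20 − 1 = 19 distinct.

19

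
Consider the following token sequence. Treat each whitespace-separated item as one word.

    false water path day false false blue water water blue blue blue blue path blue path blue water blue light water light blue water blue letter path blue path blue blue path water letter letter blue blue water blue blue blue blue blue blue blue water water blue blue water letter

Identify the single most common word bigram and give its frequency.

"blue blue", 12 times

Bigram frequencies (highest first):
  blue blue: 12
  blue water: 6
  water blue: 5
  blue path: 4
  path blue: 4
  water water: 2
  … (16 more, each ≤ 2)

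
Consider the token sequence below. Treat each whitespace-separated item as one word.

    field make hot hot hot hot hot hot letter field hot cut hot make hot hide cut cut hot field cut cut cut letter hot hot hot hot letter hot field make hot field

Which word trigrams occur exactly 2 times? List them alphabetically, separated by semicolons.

field make hot; hot hot letter

Trigram counts meeting the condition (exactly 2 times):
  field make hot: 2
  hot hot letter: 2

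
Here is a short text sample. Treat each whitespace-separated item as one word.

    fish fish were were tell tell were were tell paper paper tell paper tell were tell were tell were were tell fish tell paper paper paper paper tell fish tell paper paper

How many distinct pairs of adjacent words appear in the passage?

32 tokens → 31 bigram windows in total.
Repeated bigrams (each contributes count−1 duplicates):
  paper paper: 5
  were tell: 5
  tell paper: 4
  tell were: 4
  paper tell: 3
  were were: 3
  fish tell: 2
  tell fish: 2
20 duplicate windows → 31 − 20 = 11 distinct.

11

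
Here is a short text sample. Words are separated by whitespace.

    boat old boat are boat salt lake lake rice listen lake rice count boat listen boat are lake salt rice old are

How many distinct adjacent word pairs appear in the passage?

19

22 tokens → 21 bigram windows in total.
Repeated bigrams (each contributes count−1 duplicates):
  boat are: 2
  lake rice: 2
2 duplicate windows → 21 − 2 = 19 distinct.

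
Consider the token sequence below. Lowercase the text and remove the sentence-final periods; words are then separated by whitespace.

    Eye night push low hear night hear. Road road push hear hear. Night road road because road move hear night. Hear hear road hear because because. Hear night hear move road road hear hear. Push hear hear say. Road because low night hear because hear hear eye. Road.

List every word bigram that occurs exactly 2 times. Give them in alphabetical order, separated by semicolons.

because hear; hear because; hear road; push hear; road because; road hear

Bigram counts meeting the condition (exactly 2 times):
  because hear: 2
  hear because: 2
  hear road: 2
  push hear: 2
  road because: 2
  road hear: 2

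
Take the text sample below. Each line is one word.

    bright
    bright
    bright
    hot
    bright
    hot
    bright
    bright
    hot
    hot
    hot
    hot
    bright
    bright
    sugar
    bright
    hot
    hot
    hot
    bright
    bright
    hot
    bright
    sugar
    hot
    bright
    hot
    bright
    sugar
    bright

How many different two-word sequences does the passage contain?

7

30 tokens → 29 bigram windows in total.
Repeated bigrams (each contributes count−1 duplicates):
  hot bright: 7
  bright hot: 6
  bright bright: 5
  hot hot: 5
  bright sugar: 3
  sugar bright: 2
22 duplicate windows → 29 − 22 = 7 distinct.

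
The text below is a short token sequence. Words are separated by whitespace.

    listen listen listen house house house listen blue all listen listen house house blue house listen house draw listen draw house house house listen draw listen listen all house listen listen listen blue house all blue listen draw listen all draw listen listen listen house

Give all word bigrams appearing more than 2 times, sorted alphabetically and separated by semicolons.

Bigram counts meeting the condition (more than 2 times):
  draw listen: 4
  house house: 5
  house listen: 4
  listen draw: 3
  listen house: 4
  listen listen: 8

draw listen; house house; house listen; listen draw; listen house; listen listen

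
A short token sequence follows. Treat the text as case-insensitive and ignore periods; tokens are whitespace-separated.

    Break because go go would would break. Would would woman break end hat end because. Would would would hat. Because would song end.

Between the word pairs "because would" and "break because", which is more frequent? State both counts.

"because would": 2 occurrences
"break because": 1 occurrence

"because would" (2 vs 1)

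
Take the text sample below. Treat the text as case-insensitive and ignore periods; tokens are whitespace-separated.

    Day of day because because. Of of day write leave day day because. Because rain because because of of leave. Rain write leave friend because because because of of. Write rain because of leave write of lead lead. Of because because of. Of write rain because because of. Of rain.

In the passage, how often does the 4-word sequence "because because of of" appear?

5

Scanning the 47 overlapping 4-gram windows for "because because of of":
  position 4–7: because because of of
  position 16–19: because because of of
  position 26–29: because because of of
  position 40–43: because because of of
  position 46–49: because because of of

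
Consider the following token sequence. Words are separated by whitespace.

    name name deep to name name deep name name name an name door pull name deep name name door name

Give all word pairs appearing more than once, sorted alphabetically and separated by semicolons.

deep name; name deep; name door; name name

Bigram counts meeting the condition (more than once):
  deep name: 2
  name deep: 3
  name door: 2
  name name: 5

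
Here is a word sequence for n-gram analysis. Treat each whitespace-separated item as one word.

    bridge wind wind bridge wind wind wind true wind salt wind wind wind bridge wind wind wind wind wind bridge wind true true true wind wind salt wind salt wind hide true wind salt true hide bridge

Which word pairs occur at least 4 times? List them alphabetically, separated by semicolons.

bridge wind; wind salt; wind wind

Bigram counts meeting the condition (at least 4 times):
  bridge wind: 4
  wind salt: 4
  wind wind: 10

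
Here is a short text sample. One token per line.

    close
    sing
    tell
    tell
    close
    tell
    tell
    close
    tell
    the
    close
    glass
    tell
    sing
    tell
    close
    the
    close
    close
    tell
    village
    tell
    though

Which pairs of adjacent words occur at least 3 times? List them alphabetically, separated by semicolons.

close tell; tell close

Bigram counts meeting the condition (at least 3 times):
  close tell: 3
  tell close: 3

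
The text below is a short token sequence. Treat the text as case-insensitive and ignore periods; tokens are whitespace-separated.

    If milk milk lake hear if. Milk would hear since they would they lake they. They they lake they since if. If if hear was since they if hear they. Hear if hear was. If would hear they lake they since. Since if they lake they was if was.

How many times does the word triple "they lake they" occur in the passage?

4

Scanning the 47 overlapping trigram windows for "they lake they":
  position 13–15: they lake they
  position 17–19: they lake they
  position 38–40: they lake they
  position 44–46: they lake they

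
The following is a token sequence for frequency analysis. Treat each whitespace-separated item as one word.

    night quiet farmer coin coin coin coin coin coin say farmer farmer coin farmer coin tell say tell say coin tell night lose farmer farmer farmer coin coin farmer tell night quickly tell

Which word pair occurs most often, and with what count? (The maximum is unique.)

Bigram frequencies (highest first):
  coin coin: 6
  farmer coin: 4
  farmer farmer: 3
  coin farmer: 2
  coin tell: 2
  tell say: 2
  … (12 more, each ≤ 2)

"coin coin", 6 times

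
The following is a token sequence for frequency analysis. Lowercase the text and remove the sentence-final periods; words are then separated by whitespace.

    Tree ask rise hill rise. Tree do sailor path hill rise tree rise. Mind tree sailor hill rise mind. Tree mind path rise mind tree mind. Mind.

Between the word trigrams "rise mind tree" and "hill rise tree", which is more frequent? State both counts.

"rise mind tree" (3 vs 2)

"rise mind tree": 3 occurrences
"hill rise tree": 2 occurrences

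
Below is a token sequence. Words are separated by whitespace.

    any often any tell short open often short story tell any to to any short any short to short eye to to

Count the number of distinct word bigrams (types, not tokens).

19

22 tokens → 21 bigram windows in total.
Repeated bigrams (each contributes count−1 duplicates):
  any short: 2
  to to: 2
2 duplicate windows → 21 − 2 = 19 distinct.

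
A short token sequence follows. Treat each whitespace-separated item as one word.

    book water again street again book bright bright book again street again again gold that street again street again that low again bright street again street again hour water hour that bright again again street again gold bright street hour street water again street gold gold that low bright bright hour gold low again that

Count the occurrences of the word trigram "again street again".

Scanning the 53 overlapping trigram windows for "again street again":
  position 3–5: again street again
  position 10–12: again street again
  position 17–19: again street again
  position 25–27: again street again
  position 34–36: again street again

5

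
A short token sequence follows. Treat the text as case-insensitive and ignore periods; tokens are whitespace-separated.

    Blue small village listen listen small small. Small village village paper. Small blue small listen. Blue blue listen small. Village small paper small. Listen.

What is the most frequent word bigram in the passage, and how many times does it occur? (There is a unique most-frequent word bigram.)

Bigram frequencies (highest first):
  small village: 3
  blue small: 2
  listen small: 2
  small small: 2
  paper small: 2
  small listen: 2
  … (10 more, each ≤ 1)

"small village", 3 times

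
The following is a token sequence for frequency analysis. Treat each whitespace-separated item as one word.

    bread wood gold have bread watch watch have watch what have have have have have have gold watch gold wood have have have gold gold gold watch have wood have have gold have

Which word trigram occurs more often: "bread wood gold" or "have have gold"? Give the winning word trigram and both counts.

"bread wood gold": 1 occurrence
"have have gold": 3 occurrences

"have have gold" (3 vs 1)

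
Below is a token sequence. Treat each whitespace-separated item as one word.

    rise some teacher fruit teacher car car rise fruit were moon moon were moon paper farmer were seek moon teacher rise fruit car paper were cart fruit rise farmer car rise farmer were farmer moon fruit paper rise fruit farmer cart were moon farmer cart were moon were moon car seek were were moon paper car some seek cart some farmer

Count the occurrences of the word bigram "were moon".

6

Scanning the 60 overlapping bigram windows for "were moon":
  position 10–11: were moon
  position 13–14: were moon
  position 42–43: were moon
  position 46–47: were moon
  position 48–49: were moon
  position 53–54: were moon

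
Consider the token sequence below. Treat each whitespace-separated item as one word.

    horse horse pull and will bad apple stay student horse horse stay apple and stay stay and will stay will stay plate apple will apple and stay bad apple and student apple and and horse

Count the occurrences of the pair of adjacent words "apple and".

Scanning the 34 overlapping bigram windows for "apple and":
  position 13–14: apple and
  position 25–26: apple and
  position 29–30: apple and
  position 32–33: apple and

4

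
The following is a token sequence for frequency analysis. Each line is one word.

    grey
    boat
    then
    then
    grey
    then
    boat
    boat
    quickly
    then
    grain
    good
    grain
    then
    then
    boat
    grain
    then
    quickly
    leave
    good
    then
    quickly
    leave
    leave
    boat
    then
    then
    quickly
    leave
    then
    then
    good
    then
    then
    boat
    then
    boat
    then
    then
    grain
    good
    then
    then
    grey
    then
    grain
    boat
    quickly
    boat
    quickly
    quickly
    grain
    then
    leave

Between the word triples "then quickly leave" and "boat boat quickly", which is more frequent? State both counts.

"then quickly leave": 3 occurrences
"boat boat quickly": 1 occurrence

"then quickly leave" (3 vs 1)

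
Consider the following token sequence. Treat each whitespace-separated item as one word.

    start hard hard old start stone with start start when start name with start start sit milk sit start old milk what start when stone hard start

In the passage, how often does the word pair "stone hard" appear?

Scanning the 26 overlapping bigram windows for "stone hard":
  position 25–26: stone hard

1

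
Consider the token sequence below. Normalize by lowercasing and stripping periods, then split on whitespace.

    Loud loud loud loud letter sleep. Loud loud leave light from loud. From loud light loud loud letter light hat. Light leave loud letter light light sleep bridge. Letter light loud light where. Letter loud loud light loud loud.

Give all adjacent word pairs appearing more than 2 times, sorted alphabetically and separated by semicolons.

letter light; light loud; loud letter; loud light; loud loud

Bigram counts meeting the condition (more than 2 times):
  letter light: 3
  light loud: 3
  loud letter: 3
  loud light: 3
  loud loud: 7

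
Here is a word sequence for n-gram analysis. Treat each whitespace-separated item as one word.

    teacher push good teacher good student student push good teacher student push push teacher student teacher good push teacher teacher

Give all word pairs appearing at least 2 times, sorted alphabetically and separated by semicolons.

Bigram counts meeting the condition (at least 2 times):
  good teacher: 2
  push good: 2
  push teacher: 2
  student push: 2
  teacher good: 2
  teacher student: 2

good teacher; push good; push teacher; student push; teacher good; teacher student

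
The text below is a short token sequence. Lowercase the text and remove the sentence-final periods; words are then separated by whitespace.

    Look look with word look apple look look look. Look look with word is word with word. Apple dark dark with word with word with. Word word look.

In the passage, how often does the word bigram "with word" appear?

Scanning the 27 overlapping bigram windows for "with word":
  position 3–4: with word
  position 12–13: with word
  position 16–17: with word
  position 21–22: with word
  position 23–24: with word
  position 25–26: with word

6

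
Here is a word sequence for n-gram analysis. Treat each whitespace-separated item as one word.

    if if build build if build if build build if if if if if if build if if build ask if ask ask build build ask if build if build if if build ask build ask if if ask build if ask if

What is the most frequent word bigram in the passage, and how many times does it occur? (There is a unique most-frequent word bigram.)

"if if", 9 times

Bigram frequencies (highest first):
  if if: 9
  if build: 8
  build if: 7
  build ask: 4
  ask if: 4
  build build: 3
  … (3 more, each ≤ 3)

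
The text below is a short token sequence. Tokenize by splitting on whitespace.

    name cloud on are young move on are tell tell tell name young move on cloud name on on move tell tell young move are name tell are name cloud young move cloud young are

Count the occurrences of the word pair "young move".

Scanning the 34 overlapping bigram windows for "young move":
  position 5–6: young move
  position 13–14: young move
  position 23–24: young move
  position 31–32: young move

4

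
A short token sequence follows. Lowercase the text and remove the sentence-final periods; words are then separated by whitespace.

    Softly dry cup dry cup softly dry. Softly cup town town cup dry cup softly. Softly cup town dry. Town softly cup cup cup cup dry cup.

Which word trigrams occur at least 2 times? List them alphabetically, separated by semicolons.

Trigram counts meeting the condition (at least 2 times):
  cup cup cup: 2
  cup dry cup: 3
  dry cup softly: 2
  softly cup town: 2

cup cup cup; cup dry cup; dry cup softly; softly cup town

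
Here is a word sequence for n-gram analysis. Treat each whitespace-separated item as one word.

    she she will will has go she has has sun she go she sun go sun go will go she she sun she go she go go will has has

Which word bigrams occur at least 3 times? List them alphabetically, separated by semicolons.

Bigram counts meeting the condition (at least 3 times):
  go she: 4
  she go: 3

go she; she go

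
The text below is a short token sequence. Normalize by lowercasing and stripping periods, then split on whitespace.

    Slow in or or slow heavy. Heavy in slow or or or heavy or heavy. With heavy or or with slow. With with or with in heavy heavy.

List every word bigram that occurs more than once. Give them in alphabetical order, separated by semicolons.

heavy heavy; heavy or; or heavy; or or; or with

Bigram counts meeting the condition (more than once):
  heavy heavy: 2
  heavy or: 2
  or heavy: 2
  or or: 4
  or with: 2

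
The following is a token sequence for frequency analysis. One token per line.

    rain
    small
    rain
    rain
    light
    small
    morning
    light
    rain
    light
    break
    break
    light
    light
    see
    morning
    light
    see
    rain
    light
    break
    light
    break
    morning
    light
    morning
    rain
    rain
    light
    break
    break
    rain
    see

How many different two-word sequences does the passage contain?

33 tokens → 32 bigram windows in total.
Repeated bigrams (each contributes count−1 duplicates):
  light break: 4
  rain light: 4
  morning light: 3
  break break: 2
  break light: 2
  light see: 2
  rain rain: 2
12 duplicate windows → 32 − 12 = 20 distinct.

20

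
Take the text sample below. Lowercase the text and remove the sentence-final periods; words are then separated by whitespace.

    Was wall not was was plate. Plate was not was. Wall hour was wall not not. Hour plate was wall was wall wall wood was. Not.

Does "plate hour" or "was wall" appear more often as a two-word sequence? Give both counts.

"plate hour": 0 occurrences
"was wall": 5 occurrences

"was wall" (5 vs 0)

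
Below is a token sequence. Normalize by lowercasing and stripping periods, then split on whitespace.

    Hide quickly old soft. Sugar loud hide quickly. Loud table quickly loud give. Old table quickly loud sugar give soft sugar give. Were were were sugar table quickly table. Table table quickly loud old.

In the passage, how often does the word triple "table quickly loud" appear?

3

Scanning the 32 overlapping trigram windows for "table quickly loud":
  position 10–12: table quickly loud
  position 15–17: table quickly loud
  position 31–33: table quickly loud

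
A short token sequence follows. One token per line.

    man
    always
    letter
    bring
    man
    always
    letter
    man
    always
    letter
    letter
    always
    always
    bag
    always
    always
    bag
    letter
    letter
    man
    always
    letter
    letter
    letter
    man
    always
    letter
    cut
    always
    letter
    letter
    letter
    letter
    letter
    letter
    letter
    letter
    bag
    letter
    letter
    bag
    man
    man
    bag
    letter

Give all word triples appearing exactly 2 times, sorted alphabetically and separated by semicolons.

Trigram counts meeting the condition (exactly 2 times):
  always always bag: 2
  bag letter letter: 2
  letter letter bag: 2
  letter letter man: 2

always always bag; bag letter letter; letter letter bag; letter letter man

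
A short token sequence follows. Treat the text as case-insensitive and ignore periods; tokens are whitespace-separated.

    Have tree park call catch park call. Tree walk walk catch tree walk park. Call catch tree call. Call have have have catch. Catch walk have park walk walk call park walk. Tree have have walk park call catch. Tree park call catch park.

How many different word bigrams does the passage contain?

26

44 tokens → 43 bigram windows in total.
Repeated bigrams (each contributes count−1 duplicates):
  park call: 5
  call catch: 4
  catch tree: 3
  have have: 3
  catch park: 2
  park walk: 2
  tree park: 2
  tree walk: 2
  … (2 more repeated)
17 duplicate windows → 43 − 17 = 26 distinct.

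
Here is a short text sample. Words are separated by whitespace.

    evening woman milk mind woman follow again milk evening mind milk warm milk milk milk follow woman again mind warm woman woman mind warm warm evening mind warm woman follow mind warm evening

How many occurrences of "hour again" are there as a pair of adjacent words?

Scanning the 32 overlapping bigram windows for "hour again":
  (none found)

0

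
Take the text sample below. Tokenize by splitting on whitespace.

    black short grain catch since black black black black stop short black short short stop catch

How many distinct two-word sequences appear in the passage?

12

16 tokens → 15 bigram windows in total.
Repeated bigrams (each contributes count−1 duplicates):
  black black: 3
  black short: 2
3 duplicate windows → 15 − 3 = 12 distinct.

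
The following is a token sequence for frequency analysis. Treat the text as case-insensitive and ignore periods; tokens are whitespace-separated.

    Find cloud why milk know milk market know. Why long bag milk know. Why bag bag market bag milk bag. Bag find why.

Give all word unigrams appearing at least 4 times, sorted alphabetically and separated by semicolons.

Unigram counts meeting the condition (at least 4 times):
  bag: 6
  milk: 4
  why: 4

bag; milk; why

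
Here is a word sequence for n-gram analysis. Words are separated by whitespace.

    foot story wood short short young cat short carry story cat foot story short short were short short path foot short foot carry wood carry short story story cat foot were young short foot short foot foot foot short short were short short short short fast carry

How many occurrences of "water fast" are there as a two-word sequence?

Scanning the 46 overlapping bigram windows for "water fast":
  (none found)

0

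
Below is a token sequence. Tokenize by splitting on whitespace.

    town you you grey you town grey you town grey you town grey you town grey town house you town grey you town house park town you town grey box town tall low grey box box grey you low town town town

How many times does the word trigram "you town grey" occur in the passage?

Scanning the 40 overlapping trigram windows for "you town grey":
  position 5–7: you town grey
  position 8–10: you town grey
  position 11–13: you town grey
  position 14–16: you town grey
  position 19–21: you town grey
  position 27–29: you town grey

6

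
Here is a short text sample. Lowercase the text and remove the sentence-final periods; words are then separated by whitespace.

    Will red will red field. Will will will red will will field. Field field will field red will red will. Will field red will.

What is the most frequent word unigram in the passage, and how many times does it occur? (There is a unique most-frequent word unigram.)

"will", 12 times

Unigram frequencies (highest first):
  will: 12
  red: 6
  field: 6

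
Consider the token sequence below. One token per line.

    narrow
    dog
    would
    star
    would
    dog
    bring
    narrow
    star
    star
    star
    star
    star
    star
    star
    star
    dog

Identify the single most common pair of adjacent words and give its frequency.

"star star", 7 times

Bigram frequencies (highest first):
  star star: 7
  narrow dog: 1
  dog would: 1
  would star: 1
  star would: 1
  would dog: 1
  … (4 more, each ≤ 1)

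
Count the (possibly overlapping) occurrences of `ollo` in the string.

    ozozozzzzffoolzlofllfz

0

Sliding a length-4 window over the 22 characters (19 positions):
  (no match at any position)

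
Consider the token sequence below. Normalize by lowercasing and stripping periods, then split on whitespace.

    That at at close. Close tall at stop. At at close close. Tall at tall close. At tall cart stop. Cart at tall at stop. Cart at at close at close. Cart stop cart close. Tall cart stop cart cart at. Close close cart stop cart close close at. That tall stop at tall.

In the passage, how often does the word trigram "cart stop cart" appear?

4

Scanning the 52 overlapping trigram windows for "cart stop cart":
  position 19–21: cart stop cart
  position 32–34: cart stop cart
  position 37–39: cart stop cart
  position 44–46: cart stop cart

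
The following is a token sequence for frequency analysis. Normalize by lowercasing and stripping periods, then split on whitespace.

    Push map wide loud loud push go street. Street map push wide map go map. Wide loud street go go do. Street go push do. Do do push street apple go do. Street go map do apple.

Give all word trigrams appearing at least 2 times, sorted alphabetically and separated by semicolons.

do street go; go do street; map wide loud

Trigram counts meeting the condition (at least 2 times):
  do street go: 2
  go do street: 2
  map wide loud: 2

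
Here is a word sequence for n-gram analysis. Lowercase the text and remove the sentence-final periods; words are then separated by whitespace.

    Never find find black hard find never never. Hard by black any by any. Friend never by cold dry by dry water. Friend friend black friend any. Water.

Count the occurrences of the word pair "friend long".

Scanning the 27 overlapping bigram windows for "friend long":
  (none found)

0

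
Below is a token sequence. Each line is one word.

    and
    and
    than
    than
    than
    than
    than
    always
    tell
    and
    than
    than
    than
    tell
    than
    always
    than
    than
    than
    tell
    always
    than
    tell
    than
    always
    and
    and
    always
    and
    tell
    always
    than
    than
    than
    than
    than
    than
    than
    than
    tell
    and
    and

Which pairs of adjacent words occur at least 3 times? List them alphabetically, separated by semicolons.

Bigram counts meeting the condition (at least 3 times):
  always than: 3
  and and: 3
  than always: 3
  than tell: 4
  than than: 15

always than; and and; than always; than tell; than than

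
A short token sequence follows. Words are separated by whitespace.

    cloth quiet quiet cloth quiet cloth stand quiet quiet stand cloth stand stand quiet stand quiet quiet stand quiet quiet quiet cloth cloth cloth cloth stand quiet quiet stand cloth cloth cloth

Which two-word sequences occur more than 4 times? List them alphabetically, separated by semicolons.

cloth cloth; quiet quiet; stand quiet

Bigram counts meeting the condition (more than 4 times):
  cloth cloth: 5
  quiet quiet: 6
  stand quiet: 5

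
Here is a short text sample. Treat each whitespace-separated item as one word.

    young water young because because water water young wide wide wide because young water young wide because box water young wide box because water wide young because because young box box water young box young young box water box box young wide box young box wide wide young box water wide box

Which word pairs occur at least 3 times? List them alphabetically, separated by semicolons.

Bigram counts meeting the condition (at least 3 times):
  box water: 4
  box young: 3
  water young: 5
  wide box: 3
  wide wide: 3
  young box: 5
  young wide: 4

box water; box young; water young; wide box; wide wide; young box; young wide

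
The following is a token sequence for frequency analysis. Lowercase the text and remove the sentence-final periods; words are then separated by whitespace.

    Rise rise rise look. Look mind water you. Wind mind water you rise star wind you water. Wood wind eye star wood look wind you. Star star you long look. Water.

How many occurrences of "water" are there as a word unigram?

4

Scanning the 31 tokens for "water":
  position 7: water
  position 11: water
  position 17: water
  position 31: water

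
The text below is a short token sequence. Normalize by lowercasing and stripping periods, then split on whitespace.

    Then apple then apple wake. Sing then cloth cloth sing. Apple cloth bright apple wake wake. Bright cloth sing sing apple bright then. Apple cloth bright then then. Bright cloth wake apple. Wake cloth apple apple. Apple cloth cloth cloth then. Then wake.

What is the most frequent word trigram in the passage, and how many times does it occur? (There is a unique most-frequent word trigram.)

"apple cloth bright", 2 times

Trigram frequencies (highest first):
  apple cloth bright: 2
  then apple then: 1
  apple then apple: 1
  then apple wake: 1
  apple wake sing: 1
  wake sing then: 1
  … (34 more, each ≤ 1)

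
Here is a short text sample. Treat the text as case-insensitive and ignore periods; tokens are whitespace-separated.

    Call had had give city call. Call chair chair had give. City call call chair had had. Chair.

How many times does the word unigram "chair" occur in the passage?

4

Scanning the 18 tokens for "chair":
  position 8: chair
  position 9: chair
  position 15: chair
  position 18: chair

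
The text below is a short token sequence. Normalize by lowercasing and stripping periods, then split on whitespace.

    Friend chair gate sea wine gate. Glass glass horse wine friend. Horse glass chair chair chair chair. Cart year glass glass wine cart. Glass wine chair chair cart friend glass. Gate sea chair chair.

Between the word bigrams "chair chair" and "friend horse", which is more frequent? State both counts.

"chair chair" (5 vs 1)

"chair chair": 5 occurrences
"friend horse": 1 occurrence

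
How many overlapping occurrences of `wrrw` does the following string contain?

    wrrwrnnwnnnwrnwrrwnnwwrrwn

Sliding a length-4 window over the 26 characters (23 positions):
  position 1–4: wrrw
  position 15–18: wrrw
  position 22–25: wrrw

3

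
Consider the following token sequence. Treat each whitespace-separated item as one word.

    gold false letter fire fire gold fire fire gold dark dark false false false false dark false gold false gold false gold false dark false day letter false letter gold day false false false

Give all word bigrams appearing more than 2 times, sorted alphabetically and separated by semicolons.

Bigram counts meeting the condition (more than 2 times):
  dark false: 3
  false false: 5
  false gold: 3
  gold false: 4

dark false; false false; false gold; gold false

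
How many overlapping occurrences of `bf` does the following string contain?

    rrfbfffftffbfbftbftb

4

Sliding a length-2 window over the 20 characters (19 positions):
  position 4–5: bf
  position 12–13: bf
  position 14–15: bf
  position 17–18: bf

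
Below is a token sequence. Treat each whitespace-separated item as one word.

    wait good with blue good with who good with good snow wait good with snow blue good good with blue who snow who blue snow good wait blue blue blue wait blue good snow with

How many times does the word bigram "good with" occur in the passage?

5

Scanning the 34 overlapping bigram windows for "good with":
  position 2–3: good with
  position 5–6: good with
  position 8–9: good with
  position 13–14: good with
  position 18–19: good with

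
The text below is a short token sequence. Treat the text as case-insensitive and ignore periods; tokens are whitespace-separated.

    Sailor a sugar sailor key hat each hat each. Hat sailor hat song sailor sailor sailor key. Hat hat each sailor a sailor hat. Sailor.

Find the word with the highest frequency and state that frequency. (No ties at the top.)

Unigram frequencies (highest first):
  sailor: 9
  hat: 7
  each: 3
  a: 2
  key: 2
  sugar: 1
  … (1 more, each ≤ 1)

"sailor", 9 times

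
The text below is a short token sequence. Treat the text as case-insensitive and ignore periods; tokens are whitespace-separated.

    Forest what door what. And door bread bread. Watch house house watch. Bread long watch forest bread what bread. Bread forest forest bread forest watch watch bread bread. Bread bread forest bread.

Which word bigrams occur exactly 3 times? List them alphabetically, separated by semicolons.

Bigram counts meeting the condition (exactly 3 times):
  bread forest: 3
  forest bread: 3

bread forest; forest bread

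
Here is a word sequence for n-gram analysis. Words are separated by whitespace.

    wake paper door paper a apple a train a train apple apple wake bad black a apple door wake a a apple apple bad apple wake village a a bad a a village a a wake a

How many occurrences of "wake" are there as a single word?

Scanning the 37 tokens for "wake":
  position 1: wake
  position 13: wake
  position 19: wake
  position 26: wake
  position 36: wake

5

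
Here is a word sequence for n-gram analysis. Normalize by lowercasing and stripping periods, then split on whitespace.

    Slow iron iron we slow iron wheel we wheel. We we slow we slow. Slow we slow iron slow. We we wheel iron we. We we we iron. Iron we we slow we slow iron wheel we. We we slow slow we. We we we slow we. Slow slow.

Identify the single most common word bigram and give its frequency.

"we we", 11 times

Bigram frequencies (highest first):
  we we: 11
  we slow: 9
  slow we: 6
  slow iron: 4
  iron we: 3
  wheel we: 3
  … (7 more, each ≤ 3)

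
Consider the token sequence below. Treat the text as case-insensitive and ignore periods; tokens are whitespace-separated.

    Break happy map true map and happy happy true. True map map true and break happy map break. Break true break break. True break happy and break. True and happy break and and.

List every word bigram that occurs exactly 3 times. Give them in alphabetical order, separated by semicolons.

break happy; break true

Bigram counts meeting the condition (exactly 3 times):
  break happy: 3
  break true: 3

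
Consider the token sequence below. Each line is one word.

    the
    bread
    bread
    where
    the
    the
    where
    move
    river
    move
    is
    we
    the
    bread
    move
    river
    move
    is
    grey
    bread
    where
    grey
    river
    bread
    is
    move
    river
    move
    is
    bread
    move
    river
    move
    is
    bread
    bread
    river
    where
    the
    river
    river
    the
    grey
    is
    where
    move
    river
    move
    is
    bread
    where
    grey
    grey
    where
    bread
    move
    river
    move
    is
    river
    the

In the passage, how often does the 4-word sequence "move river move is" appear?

Scanning the 58 overlapping 4-gram windows for "move river move is":
  position 8–11: move river move is
  position 15–18: move river move is
  position 26–29: move river move is
  position 31–34: move river move is
  position 46–49: move river move is
  position 56–59: move river move is

6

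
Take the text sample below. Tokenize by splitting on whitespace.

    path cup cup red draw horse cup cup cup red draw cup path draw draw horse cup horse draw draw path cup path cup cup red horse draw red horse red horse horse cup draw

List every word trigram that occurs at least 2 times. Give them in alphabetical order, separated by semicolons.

Trigram counts meeting the condition (at least 2 times):
  cup cup red: 3
  cup red draw: 2
  draw horse cup: 2
  path cup cup: 2

cup cup red; cup red draw; draw horse cup; path cup cup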